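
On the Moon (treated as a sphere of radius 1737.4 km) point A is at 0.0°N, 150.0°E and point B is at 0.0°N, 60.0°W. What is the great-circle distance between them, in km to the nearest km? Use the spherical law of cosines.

4549 km

In radians: φ₁ = 0.0000, φ₂ = 0.0000, Δλ = 150.000° = 2.6180 rad.
cos c = sin φ₁ sin φ₂ + cos φ₁ cos φ₂ cos Δλ = (0.0000)(0.0000) + (1.0000)(1.0000)(-0.8660) = -0.86603,
so c = arccos(-0.86603) = 2.61799 rad.
Distance = R·c = 1737.4 × 2.6180 ≈ 4549 km.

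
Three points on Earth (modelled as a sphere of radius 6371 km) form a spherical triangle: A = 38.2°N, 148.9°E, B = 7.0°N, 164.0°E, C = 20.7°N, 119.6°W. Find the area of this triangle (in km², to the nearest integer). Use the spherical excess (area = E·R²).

18817203 km²

Side lengths (central angles): a = 1.3063, b = 1.3701, c = 0.5945 rad; semiperimeter s = 1.6355.
By l'Huilier's theorem, tan(E/4) = √[tan(s/2) tan((s−a)/2) tan((s−b)/2) tan((s−c)/2)], giving spherical excess E = 0.4636 rad.
Area = E·R² = 0.4636 × (6371)² ≈ 18817203 km².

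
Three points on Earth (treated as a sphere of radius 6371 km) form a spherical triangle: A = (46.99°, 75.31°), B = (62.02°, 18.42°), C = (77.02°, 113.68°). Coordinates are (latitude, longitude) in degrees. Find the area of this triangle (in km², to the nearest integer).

Side lengths (central angles): a = 0.5531, b = 0.5869, c = 0.6084 rad; semiperimeter s = 0.8742.
By l'Huilier's theorem, tan(E/4) = √[tan(s/2) tan((s−a)/2) tan((s−b)/2) tan((s−c)/2)], giving spherical excess E = 0.1529 rad.
Area = E·R² = 0.1529 × (6371)² ≈ 6207436 km².

6207436 km²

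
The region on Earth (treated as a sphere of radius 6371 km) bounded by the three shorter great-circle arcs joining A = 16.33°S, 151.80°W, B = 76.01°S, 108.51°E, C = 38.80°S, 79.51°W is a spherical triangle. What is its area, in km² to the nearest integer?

Side lengths (central angles): a = 1.1357, b = 1.1552, c = 1.3348 rad; semiperimeter s = 1.8129.
By l'Huilier's theorem, tan(E/4) = √[tan(s/2) tan((s−a)/2) tan((s−b)/2) tan((s−c)/2)], giving spherical excess E = 0.7641 rad.
Area = E·R² = 0.7641 × (6371)² ≈ 31013503 km².

31013503 km²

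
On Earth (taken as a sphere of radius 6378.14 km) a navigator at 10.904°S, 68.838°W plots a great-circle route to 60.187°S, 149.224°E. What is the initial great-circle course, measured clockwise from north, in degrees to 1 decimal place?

198.3°

Δλ = -141.938° = -2.4773 rad.
y = sin Δλ · cos φ₂ = (-0.6165)(0.4972) = -0.3065
x = cos φ₁ sin φ₂ − sin φ₁ cos φ₂ cos Δλ = (0.9819)(-0.8677) − (-0.1892)(0.4972)(-0.7873) = -0.9260
θ = atan2(y, x) = -161.69°; adding 360° gives 198.3°.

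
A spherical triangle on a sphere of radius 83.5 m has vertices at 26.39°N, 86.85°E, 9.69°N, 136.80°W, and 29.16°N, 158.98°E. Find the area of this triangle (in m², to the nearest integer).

1777 m²

Side lengths (central angles): a = 1.0969, b = 1.0966, c = 2.1701 rad; semiperimeter s = 2.1818.
By l'Huilier's theorem, tan(E/4) = √[tan(s/2) tan((s−a)/2) tan((s−b)/2) tan((s−c)/2)], giving spherical excess E = 0.2549 rad.
Area = E·R² = 0.2549 × (83.5)² ≈ 1777 m².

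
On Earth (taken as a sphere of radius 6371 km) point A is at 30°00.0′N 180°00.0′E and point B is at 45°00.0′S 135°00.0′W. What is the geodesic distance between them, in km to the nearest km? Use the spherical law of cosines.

In radians: φ₁ = 0.5236, φ₂ = -0.7854, Δλ = 45.000° = 0.7854 rad.
cos c = sin φ₁ sin φ₂ + cos φ₁ cos φ₂ cos Δλ = (0.5000)(-0.7071) + (0.8660)(0.7071)(0.7071) = 0.07946,
so c = arccos(0.07946) = 1.49125 rad.
Distance = R·c = 6371 × 1.4913 ≈ 9501 km.

9501 km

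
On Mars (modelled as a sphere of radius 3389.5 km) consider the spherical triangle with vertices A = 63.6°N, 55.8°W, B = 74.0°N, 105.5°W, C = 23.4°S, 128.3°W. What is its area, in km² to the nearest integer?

4700955 km²

Side lengths (central angles): a = 1.7199, b = 1.8060, c = 0.3473 rad; semiperimeter s = 1.9366.
By l'Huilier's theorem, tan(E/4) = √[tan(s/2) tan((s−a)/2) tan((s−b)/2) tan((s−c)/2)], giving spherical excess E = 0.4092 rad.
Area = E·R² = 0.4092 × (3389.5)² ≈ 4700955 km².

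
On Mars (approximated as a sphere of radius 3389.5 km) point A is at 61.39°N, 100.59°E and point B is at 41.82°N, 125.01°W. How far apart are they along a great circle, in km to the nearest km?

4164 km

Let φ₁ = 1.0715 rad, φ₂ = 0.7299 rad, and Δλ = 2.3457 rad.
cos c = sin φ₁ sin φ₂ + cos φ₁ cos φ₂ cos Δλ = (0.8779)(0.6668) + (0.4788)(0.7452)(-0.6997) = 0.33570,
so c = arccos(0.33570) = 1.22845 rad.
Distance = R·c = 3389.5 × 1.2285 ≈ 4164 km.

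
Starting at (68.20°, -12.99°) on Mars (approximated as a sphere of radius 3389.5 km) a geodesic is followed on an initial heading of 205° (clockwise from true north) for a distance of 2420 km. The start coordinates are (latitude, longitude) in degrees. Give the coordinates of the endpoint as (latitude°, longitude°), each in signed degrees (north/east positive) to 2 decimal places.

Angular distance δ = d/R = 2420/3389.5 = 0.71397 rad; initial bearing θ = 3.5779 rad.
sin φ₂ = sin φ₁ cos δ + cos φ₁ sin δ cos θ = (0.9285)(0.7558) + (0.3714)(0.6548)(-0.9063) = 0.4813, so φ₂ = 28.77°.
Δλ = atan2(sin θ sin δ cos φ₁, cos δ − sin φ₁ sin φ₂) = atan2(-0.1028, 0.3089) = -18.405°.
λ₂ = -12.990° − 18.405° = -31.39°.

28.77°, -31.39°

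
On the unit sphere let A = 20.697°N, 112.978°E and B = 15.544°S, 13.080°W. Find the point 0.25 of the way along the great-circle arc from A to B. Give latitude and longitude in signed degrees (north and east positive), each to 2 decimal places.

15.49°, 79.51°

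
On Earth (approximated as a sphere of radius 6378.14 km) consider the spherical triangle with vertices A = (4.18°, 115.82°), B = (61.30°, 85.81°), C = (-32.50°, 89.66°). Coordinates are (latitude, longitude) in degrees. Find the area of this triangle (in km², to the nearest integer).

Side lengths (central angles): a = 1.6380, b = 0.7730, c = 1.0717 rad; semiperimeter s = 1.7413.
By l'Huilier's theorem, tan(E/4) = √[tan(s/2) tan((s−a)/2) tan((s−b)/2) tan((s−c)/2)], giving spherical excess E = 0.4223 rad.
Area = E·R² = 0.4223 × (6378.14)² ≈ 17179348 km².

17179348 km²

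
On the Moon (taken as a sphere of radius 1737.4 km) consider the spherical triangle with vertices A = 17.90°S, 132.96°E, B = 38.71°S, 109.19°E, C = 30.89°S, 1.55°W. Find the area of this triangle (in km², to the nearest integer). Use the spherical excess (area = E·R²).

Side lengths (central angles): a = 1.4868, b = 1.9984, c = 0.5120 rad; semiperimeter s = 1.9986.
By l'Huilier's theorem, tan(E/4) = √[tan(s/2) tan((s−a)/2) tan((s−b)/2) tan((s−c)/2)], giving spherical excess E = 0.0234 rad.
Area = E·R² = 0.0234 × (1737.4)² ≈ 70726 km².

70726 km²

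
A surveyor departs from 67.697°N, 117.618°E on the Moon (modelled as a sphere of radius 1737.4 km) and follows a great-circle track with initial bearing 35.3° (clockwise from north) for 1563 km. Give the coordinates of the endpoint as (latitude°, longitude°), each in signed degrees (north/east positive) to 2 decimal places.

54.88°, -114.25°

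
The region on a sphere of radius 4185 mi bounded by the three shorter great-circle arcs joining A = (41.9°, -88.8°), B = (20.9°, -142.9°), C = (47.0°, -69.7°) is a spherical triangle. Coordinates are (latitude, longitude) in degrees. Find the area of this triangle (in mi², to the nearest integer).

Side lengths (central angles): a = 1.1096, b = 0.2533, c = 0.8685 rad; semiperimeter s = 1.1157.
By l'Huilier's theorem, tan(E/4) = √[tan(s/2) tan((s−a)/2) tan((s−b)/2) tan((s−c)/2)], giving spherical excess E = 0.0417 rad.
Area = E·R² = 0.0417 × (4185)² ≈ 731117 mi².

731117 mi²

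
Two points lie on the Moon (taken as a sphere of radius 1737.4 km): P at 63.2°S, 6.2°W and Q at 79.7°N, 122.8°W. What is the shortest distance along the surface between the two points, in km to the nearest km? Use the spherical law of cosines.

Let φ₁ = -1.1030 rad, φ₂ = 1.3910 rad, and Δλ = -2.0351 rad.
cos c = sin φ₁ sin φ₂ + cos φ₁ cos φ₂ cos Δλ = (-0.8926)(0.9839) + (0.4509)(0.1788)(-0.4478) = -0.91430,
so c = arccos(-0.91430) = 2.72457 rad.
Distance = R·c = 1737.4 × 2.7246 ≈ 4734 km.

4734 km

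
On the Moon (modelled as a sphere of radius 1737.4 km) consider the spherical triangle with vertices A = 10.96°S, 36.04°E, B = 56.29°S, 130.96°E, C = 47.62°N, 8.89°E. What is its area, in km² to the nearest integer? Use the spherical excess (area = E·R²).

Side lengths (central angles): a = 2.5203, b = 1.1058, c = 1.4591 rad; semiperimeter s = 2.5426.
By l'Huilier's theorem, tan(E/4) = √[tan(s/2) tan((s−a)/2) tan((s−b)/2) tan((s−c)/2)], giving spherical excess E = 0.5485 rad.
Area = E·R² = 0.5485 × (1737.4)² ≈ 1655675 km².

1655675 km²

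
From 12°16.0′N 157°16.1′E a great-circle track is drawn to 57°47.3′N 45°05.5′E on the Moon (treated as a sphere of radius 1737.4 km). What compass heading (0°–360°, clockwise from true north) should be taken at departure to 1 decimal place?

330.4°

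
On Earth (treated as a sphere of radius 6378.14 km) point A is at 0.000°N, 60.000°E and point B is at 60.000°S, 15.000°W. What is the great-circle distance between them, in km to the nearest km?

9191 km

Let φ₁ = 0.0000 rad, φ₂ = -1.0472 rad, and Δλ = -1.3090 rad.
Haversine: a = sin²(Δφ/2) + cos φ₁ cos φ₂ sin²(Δλ/2) = 0.2500 + (1.0000)(0.5000)(0.3706) = 0.43530.
Central angle c = 2·arcsin(√a) = 1.44102 rad.
Distance = R·c = 6378.14 × 1.4410 ≈ 9191 km.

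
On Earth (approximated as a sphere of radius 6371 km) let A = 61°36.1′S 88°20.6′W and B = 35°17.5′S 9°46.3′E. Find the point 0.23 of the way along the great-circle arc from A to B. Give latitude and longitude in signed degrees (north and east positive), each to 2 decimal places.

The central angle between A and B is δ = 1.1002 rad.
With f = 0.23, the slerp weights are sin((1−f)δ)/sin δ = 0.8408 and sin(fδ)/sin δ = 0.2809.
Weighted sum of the unit vectors: (0.8408)·(0.0137,-0.4754,-0.8797) + (0.2809)·(0.8044,0.1385,-0.5777) = (0.2375, -0.3608, -0.9019).
Converting back: φ = atan2(z, √(x²+y²)) = -64.41°, λ = atan2(y, x) = -56.64°.

-64.41°, -56.64°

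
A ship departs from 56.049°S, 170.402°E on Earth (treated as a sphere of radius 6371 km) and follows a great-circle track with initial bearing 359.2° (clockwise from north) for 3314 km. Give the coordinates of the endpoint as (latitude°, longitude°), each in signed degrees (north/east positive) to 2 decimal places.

Angular distance δ = d/R = 3314/6371 = 0.52017 rad; initial bearing θ = 6.2692 rad.
sin φ₂ = sin φ₁ cos δ + cos φ₁ sin δ cos θ = (-0.8295)(0.8677) + (0.5585)(0.4970)(0.9999) = -0.4422, so φ₂ = -26.25°.
Δλ = atan2(sin θ sin δ cos φ₁, cos δ − sin φ₁ sin φ₂) = atan2(-0.0039, 0.5009) = -0.443°.
λ₂ = 170.402° − 0.443° = 169.96°.

-26.25°, 169.96°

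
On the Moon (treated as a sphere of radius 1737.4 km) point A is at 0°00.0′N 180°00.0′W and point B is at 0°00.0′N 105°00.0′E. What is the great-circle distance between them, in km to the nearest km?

2274 km

Let φ₁ = 0.0000 rad, φ₂ = 0.0000 rad, and Δλ = -1.3090 rad.
cos c = sin φ₁ sin φ₂ + cos φ₁ cos φ₂ cos Δλ = (0.0000)(0.0000) + (1.0000)(1.0000)(0.2588) = 0.25882,
so c = arccos(0.25882) = 1.30900 rad.
Distance = R·c = 1737.4 × 1.3090 ≈ 2274 km.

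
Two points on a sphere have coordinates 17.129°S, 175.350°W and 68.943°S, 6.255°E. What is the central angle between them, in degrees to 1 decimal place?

93.9°

In radians: φ₁ = -0.2990, φ₂ = -1.2033, Δλ = -178.395° = -3.1136 rad.
Haversine: a = sin²(Δφ/2) + cos φ₁ cos φ₂ sin²(Δλ/2) = 0.1909 + (0.9556)(0.3593)(0.9998) = 0.53418.
Central angle c = 2·arcsin(√a) = 1.63922 rad.
So the angular separation is 93.9°.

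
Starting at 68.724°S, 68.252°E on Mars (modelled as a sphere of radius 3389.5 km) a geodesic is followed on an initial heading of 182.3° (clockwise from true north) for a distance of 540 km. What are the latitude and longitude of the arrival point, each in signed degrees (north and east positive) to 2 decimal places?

Angular distance δ = d/R = 540/3389.5 = 0.15932 rad; initial bearing θ = 3.1817 rad.
sin φ₂ = sin φ₁ cos δ + cos φ₁ sin δ cos θ = (-0.9318)(0.9873) + (0.3629)(0.1586)(-0.9992) = -0.9776, so φ₂ = -77.84°.
Δλ = atan2(sin θ sin δ cos φ₁, cos δ − sin φ₁ sin φ₂) = atan2(-0.0023, 0.0764) = -1.732°.
λ₂ = 68.252° − 1.732° = 66.52°.

-77.84°, 66.52°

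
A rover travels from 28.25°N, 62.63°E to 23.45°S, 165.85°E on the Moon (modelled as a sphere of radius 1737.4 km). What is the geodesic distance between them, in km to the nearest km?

3394 km

Let φ₁ = 0.4931 rad, φ₂ = -0.4093 rad, and Δλ = 1.8015 rad.
cos c = sin φ₁ sin φ₂ + cos φ₁ cos φ₂ cos Δλ = (0.4733)(-0.3979) + (0.8809)(0.9174)(-0.2287) = -0.37317,
so c = arccos(-0.37317) = 1.95322 rad.
Distance = R·c = 1737.4 × 1.9532 ≈ 3394 km.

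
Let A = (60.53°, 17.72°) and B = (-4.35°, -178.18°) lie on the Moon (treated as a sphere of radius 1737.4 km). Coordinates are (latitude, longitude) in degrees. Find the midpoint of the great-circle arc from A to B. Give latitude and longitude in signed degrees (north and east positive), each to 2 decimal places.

55.76°, 167.39°

Central angle δ = 2.1386 rad. Interpolating on the sphere with fraction f = 0.5:
P = [sin((1−f)δ)·A + sin(fδ)·B] / sin δ = 1.0401·A + 1.0401·B in Cartesian coordinates,
giving P = (-0.5492, 0.1228, 0.8266), i.e. latitude 55.76°, longitude 167.39°.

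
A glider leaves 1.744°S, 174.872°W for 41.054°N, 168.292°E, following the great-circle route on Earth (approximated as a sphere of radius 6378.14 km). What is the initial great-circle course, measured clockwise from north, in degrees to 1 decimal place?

Δλ = -16.836° = -0.2938 rad.
y = sin Δλ · cos φ₂ = (-0.2896)(0.7541) = -0.2184
x = cos φ₁ sin φ₂ − sin φ₁ cos φ₂ cos Δλ = (0.9995)(0.6568) − (-0.0304)(0.7541)(0.9571) = 0.6784
θ = atan2(y, x) = -17.85°; adding 360° gives 342.2°.

342.2°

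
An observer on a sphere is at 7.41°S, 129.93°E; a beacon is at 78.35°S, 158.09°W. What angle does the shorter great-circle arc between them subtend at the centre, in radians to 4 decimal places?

In radians: φ₁ = -0.1293, φ₂ = -1.3675, Δλ = 71.980° = 1.2563 rad.
cos c = sin φ₁ sin φ₂ + cos φ₁ cos φ₂ cos Δλ = (-0.1290)(-0.9794) + (0.9916)(0.2019)(0.3093) = 0.18826,
so c = arccos(0.18826) = 1.38141 rad.
So the angular separation is 1.3814 rad.

1.3814 rad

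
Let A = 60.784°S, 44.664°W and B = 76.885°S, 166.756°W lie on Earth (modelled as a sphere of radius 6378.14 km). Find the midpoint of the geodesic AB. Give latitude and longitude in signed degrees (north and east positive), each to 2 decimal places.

The central angle between A and B is δ = 0.6581 rad.
With f = 0.5, the slerp weights are sin((1−f)δ)/sin δ = 0.5283 and sin(fδ)/sin δ = 0.5283.
Weighted sum of the unit vectors: (0.5283)·(0.3472,-0.3431,-0.8728) + (0.5283)·(-0.2209,-0.0520,-0.9739) = (0.0667, -0.2087, -0.9757).
Converting back: φ = atan2(z, √(x²+y²)) = -77.34°, λ = atan2(y, x) = -72.27°.

-77.34°, -72.27°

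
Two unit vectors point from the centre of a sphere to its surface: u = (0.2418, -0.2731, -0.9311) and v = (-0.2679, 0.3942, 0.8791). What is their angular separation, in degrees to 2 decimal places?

172.30°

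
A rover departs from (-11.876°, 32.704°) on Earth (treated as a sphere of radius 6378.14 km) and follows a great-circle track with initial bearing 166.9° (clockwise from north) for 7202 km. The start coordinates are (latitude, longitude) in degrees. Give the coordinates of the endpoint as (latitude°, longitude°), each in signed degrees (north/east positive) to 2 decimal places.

-71.74°, 73.54°

Angular distance δ = d/R = 7202/6378.14 = 1.12917 rad; initial bearing θ = 2.9130 rad.
sin φ₂ = sin φ₁ cos δ + cos φ₁ sin δ cos θ = (-0.2058)(0.4274) + (0.9786)(0.9041)(-0.9740) = -0.9496, so φ₂ = -71.74°.
Δλ = atan2(sin θ sin δ cos φ₁, cos δ − sin φ₁ sin φ₂) = atan2(0.2005, 0.2320) = 40.840°.
λ₂ = 32.704° + 40.840° = 73.54°.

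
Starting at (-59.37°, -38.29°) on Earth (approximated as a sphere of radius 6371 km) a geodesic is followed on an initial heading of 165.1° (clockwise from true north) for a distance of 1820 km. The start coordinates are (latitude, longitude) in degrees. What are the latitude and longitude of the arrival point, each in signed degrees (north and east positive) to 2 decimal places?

-74.66°, -22.40°

Angular distance δ = d/R = 1820/6371 = 0.28567 rad; initial bearing θ = 2.8815 rad.
sin φ₂ = sin φ₁ cos δ + cos φ₁ sin δ cos θ = (-0.8605)(0.9595) + (0.5095)(0.2818)(-0.9664) = -0.9644, so φ₂ = -74.66°.
Δλ = atan2(sin θ sin δ cos φ₁, cos δ − sin φ₁ sin φ₂) = atan2(0.0369, 0.1297) = 15.892°.
λ₂ = -38.290° + 15.892° = -22.40°.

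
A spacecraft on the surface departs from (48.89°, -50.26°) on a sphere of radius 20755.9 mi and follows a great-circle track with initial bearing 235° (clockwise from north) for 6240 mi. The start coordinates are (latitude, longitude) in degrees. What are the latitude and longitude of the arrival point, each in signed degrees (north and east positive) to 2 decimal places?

Angular distance δ = d/R = 6240/20755.9 = 0.30064 rad; initial bearing θ = 4.1015 rad.
sin φ₂ = sin φ₁ cos δ + cos φ₁ sin δ cos θ = (0.7534)(0.9551) + (0.6575)(0.2961)(-0.5736) = 0.6080, so φ₂ = 37.44°.
Δλ = atan2(sin θ sin δ cos φ₁, cos δ − sin φ₁ sin φ₂) = atan2(-0.1595, 0.4971) = -17.790°.
λ₂ = -50.260° − 17.790° = -68.05°.

37.44°, -68.05°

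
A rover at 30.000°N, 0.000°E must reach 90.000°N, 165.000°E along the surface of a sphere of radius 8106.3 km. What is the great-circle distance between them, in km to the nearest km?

With latitudes φ₁ = 30.000°, φ₂ = 90.000° and longitude difference Δλ = 165.000°:
cos c = sin φ₁ sin φ₂ + cos φ₁ cos φ₂ cos Δλ = (0.5000)(1.0000) + (0.8660)(0.0000)(-0.9659) = 0.50000,
so c = arccos(0.50000) = 1.04720 rad.
Distance = R·c = 8106.3 × 1.0472 ≈ 8489 km.

8489 km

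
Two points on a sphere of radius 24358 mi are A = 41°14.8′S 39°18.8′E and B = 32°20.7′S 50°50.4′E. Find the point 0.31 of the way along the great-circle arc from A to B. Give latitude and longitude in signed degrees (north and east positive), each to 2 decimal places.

-38.61°, 43.18°

Central angle δ = 0.2234 rad. Interpolating on the sphere with fraction f = 0.31:
P = [sin((1−f)δ)·A + sin(fδ)·B] / sin δ = 0.6930·A + 0.3123·B in Cartesian coordinates,
giving P = (0.5698, 0.5347, -0.6240), i.e. latitude -38.61°, longitude 43.18°.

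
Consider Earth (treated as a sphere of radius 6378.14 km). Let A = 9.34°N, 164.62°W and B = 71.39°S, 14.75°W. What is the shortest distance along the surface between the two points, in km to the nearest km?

12827 km

Let φ₁ = 0.1630 rad, φ₂ = -1.2460 rad, and Δλ = 2.6157 rad.
cos c = sin φ₁ sin φ₂ + cos φ₁ cos φ₂ cos Δλ = (0.1623)(-0.9477) + (0.9867)(0.3191)(-0.8649) = -0.42616,
so c = arccos(-0.42616) = 2.01103 rad.
Distance = R·c = 6378.14 × 2.0110 ≈ 12827 km.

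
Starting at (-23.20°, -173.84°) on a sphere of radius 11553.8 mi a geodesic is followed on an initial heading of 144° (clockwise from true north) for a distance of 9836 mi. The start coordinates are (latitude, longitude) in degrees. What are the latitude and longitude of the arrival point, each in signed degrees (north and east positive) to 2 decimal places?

-54.97°, -123.46°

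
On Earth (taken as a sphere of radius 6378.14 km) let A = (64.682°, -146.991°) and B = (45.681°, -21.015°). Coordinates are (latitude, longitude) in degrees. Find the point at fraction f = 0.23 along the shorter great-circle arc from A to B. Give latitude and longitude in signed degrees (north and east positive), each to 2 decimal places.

The central angle between A and B is δ = 1.0801 rad.
With f = 0.23, the slerp weights are sin((1−f)δ)/sin δ = 0.8379 and sin(fδ)/sin δ = 0.2788.
Weighted sum of the unit vectors: (0.8379)·(-0.3586,-0.2330,0.9039) + (0.2788)·(0.6522,-0.2505,0.7155) = (-0.1187, -0.2651, 0.9569).
Converting back: φ = atan2(z, √(x²+y²)) = 73.12°, λ = atan2(y, x) = -114.12°.

73.12°, -114.12°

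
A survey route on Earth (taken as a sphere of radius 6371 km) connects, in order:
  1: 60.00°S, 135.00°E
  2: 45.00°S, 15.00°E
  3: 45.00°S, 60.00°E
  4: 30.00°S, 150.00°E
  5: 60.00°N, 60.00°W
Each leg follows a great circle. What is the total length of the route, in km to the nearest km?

34334 km

Leg 1→2: central angle 1.1201 rad, distance 7136.1 km.
Leg 2→3: central angle 0.5480 rad, distance 3491.5 km.
Leg 3→4: central angle 1.2094 rad, distance 7705.3 km.
Leg 4→5: central angle 2.5116 rad, distance 16001.2 km.
Total: 7136.1 + 3491.5 + 7705.3 + 16001.2 ≈ 34334 km.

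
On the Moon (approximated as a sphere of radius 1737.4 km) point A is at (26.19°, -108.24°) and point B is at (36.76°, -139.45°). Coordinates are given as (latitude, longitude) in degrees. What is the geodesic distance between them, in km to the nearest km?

864 km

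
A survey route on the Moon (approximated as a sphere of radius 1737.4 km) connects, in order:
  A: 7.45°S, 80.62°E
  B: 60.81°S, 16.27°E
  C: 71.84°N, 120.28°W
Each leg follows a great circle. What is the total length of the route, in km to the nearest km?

Leg A→B: central angle 1.2424 rad, distance 2158.5 km.
Leg B→C: central angle 2.7931 rad, distance 4852.7 km.
Total: 2158.5 + 4852.7 ≈ 7011 km.

7011 km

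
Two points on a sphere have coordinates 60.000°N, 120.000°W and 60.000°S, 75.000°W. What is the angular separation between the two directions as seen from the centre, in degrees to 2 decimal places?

124.98°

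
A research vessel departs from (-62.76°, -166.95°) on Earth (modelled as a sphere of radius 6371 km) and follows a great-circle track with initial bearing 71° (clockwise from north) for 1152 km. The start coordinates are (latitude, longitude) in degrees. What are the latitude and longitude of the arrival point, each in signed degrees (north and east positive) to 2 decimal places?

Angular distance δ = d/R = 1152/6371 = 0.18082 rad; initial bearing θ = 1.2392 rad.
sin φ₂ = sin φ₁ cos δ + cos φ₁ sin δ cos θ = (-0.8891)(0.9837) + (0.4577)(0.1798)(0.3256) = -0.8478, so φ₂ = -57.97°.
Δλ = atan2(sin θ sin δ cos φ₁, cos δ − sin φ₁ sin φ₂) = atan2(0.0778, 0.2299) = 18.702°.
λ₂ = -166.950° + 18.702° = -148.25°.

-57.97°, -148.25°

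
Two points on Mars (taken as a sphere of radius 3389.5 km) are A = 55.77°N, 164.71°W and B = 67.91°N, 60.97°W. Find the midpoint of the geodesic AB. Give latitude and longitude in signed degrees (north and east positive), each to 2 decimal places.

71.17°, -127.04°

The central angle between A and B is δ = 0.7730 rad.
With f = 0.5, the slerp weights are sin((1−f)δ)/sin δ = 0.5398 and sin(fδ)/sin δ = 0.5398.
Weighted sum of the unit vectors: (0.5398)·(-0.5426,-0.1483,0.8268) + (0.5398)·(0.1825,-0.3288,0.9266) = (-0.1944, -0.2576, 0.9465).
Converting back: φ = atan2(z, √(x²+y²)) = 71.17°, λ = atan2(y, x) = -127.04°.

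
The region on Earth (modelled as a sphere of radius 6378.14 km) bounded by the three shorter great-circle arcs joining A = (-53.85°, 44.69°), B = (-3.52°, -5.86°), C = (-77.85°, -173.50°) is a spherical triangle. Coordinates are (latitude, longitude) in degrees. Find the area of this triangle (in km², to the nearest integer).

Side lengths (central angles): a = 1.7165, b = 0.8068, c = 1.1333 rad; semiperimeter s = 1.8283.
By l'Huilier's theorem, tan(E/4) = √[tan(s/2) tan((s−a)/2) tan((s−b)/2) tan((s−c)/2)], giving spherical excess E = 0.4832 rad.
Area = E·R² = 0.4832 × (6378.14)² ≈ 19656010 km².

19656010 km²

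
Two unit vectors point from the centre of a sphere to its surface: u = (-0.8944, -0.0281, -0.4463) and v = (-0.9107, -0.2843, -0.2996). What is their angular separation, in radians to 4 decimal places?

u·v = 0.9562; |u| = 1.0000, |v| = 1.0000.
cos θ = (u·v)/(|u||v|) = 0.9563, so θ = 0.2968 rad.

0.2968 rad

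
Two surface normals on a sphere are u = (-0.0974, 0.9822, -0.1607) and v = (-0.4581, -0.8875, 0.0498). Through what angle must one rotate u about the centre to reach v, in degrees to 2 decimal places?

u·v = -0.8351; |u| = 1.0000, |v| = 1.0000.
cos θ = (u·v)/(|u||v|) = -0.8351, so θ = 146.62°.

146.62°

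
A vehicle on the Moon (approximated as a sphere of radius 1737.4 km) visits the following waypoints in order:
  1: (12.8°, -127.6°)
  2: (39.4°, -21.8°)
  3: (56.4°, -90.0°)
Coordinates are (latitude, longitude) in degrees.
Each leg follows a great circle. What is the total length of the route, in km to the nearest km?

Leg 1→2: central angle 1.6354 rad, distance 2841.3 km.
Leg 2→3: central angle 0.8128 rad, distance 1412.1 km.
Total: 2841.3 + 1412.1 ≈ 4253 km.

4253 km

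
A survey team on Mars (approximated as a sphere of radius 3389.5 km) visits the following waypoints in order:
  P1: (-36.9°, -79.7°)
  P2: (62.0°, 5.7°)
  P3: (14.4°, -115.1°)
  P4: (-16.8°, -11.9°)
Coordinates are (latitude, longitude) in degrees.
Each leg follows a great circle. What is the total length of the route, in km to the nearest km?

18767 km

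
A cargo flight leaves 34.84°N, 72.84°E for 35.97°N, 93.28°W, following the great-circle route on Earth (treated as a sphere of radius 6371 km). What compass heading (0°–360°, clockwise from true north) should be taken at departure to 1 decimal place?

Δλ = -166.120° = -2.8993 rad.
y = sin Δλ · cos φ₂ = (-0.2399)(0.8093) = -0.1941
x = cos φ₁ sin φ₂ − sin φ₁ cos φ₂ cos Δλ = (0.8208)(0.5874) − (0.5713)(0.8093)(-0.9708) = 0.9309
θ = atan2(y, x) = -11.78°; adding 360° gives 348.2°.

348.2°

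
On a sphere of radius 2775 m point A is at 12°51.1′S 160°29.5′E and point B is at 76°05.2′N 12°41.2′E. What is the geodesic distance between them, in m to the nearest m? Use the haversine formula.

5544 m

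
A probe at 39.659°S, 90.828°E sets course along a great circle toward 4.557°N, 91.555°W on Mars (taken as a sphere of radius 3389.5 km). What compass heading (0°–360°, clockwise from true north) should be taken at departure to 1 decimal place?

With φ₁ = -0.6922, φ₂ = 0.0795, Δλ = 3.1000 rad, the forward-azimuth formula gives
θ = atan2( sin Δλ cos φ₂ , cos φ₁ sin φ₂ − sin φ₁ cos φ₂ cos Δλ ) = atan2(0.0414, -0.5745) = 175.87°.
So the initial bearing is 175.9°.

175.9°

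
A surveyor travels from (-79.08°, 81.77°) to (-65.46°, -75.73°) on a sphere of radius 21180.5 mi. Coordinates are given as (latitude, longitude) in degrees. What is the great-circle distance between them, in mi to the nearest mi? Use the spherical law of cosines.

12888 mi

Let φ₁ = -1.3802 rad, φ₂ = -1.1425 rad, and Δλ = -2.7489 rad.
cos c = sin φ₁ sin φ₂ + cos φ₁ cos φ₂ cos Δλ = (-0.9819)(-0.9097) + (0.1894)(0.4153)(-0.9239) = 0.82051,
so c = arccos(0.82051) = 0.60849 rad.
Distance = R·c = 21180.5 × 0.6085 ≈ 12888 mi.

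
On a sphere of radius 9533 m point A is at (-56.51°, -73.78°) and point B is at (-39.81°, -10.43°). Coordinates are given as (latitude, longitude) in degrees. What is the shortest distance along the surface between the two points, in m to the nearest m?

7256 m

Let φ₁ = -0.9863 rad, φ₂ = -0.6948 rad, and Δλ = 1.1057 rad.
cos c = sin φ₁ sin φ₂ + cos φ₁ cos φ₂ cos Δλ = (-0.8340)(-0.6402) + (0.5518)(0.7682)(0.4485) = 0.72407,
so c = arccos(0.72407) = 0.76110 rad.
Distance = R·c = 9533 × 0.7611 ≈ 7256 m.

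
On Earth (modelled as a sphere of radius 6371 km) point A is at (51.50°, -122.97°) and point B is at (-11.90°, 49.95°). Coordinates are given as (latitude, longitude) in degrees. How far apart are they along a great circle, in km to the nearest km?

15566 km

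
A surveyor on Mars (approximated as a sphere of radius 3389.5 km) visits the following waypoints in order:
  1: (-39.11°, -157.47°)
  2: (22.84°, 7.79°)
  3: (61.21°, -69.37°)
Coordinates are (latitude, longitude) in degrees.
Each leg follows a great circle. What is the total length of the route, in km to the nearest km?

13218 km

Leg 1→2: central angle 2.7831 rad, distance 9433.2 km.
Leg 2→3: central angle 1.1165 rad, distance 3784.4 km.
Total: 9433.2 + 3784.4 ≈ 13218 km.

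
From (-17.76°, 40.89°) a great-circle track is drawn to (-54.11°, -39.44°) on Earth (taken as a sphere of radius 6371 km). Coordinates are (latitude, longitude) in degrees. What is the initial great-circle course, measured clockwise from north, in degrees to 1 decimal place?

With φ₁ = -0.3100, φ₂ = -0.9444, Δλ = -1.4020 rad, the forward-azimuth formula gives
θ = atan2( sin Δλ cos φ₂ , cos φ₁ sin φ₂ − sin φ₁ cos φ₂ cos Δλ ) = atan2(-0.5779, -0.7415) = -142.07°.
Adding 360° brings this into [0°, 360°): 217.9°.

217.9°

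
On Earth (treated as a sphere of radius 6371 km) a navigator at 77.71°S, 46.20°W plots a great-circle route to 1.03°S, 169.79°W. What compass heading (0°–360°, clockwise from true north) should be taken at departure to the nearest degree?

With φ₁ = -1.3563, φ₂ = -0.0180, Δλ = -2.1571 rad, the forward-azimuth formula gives
θ = atan2( sin Δλ cos φ₂ , cos φ₁ sin φ₂ − sin φ₁ cos φ₂ cos Δλ ) = atan2(-0.8329, -0.5443) = -123.17°.
Adding 360° brings this into [0°, 360°): 237°.

237°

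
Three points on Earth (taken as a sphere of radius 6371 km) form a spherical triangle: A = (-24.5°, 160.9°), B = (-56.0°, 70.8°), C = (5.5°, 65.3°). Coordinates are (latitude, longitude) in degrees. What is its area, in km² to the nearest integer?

Side lengths (central angles): a = 1.0763, b = 1.6993, c = 1.2208 rad; semiperimeter s = 1.9982.
By l'Huilier's theorem, tan(E/4) = √[tan(s/2) tan((s−a)/2) tan((s−b)/2) tan((s−c)/2)], giving spherical excess E = 0.8592 rad.
Area = E·R² = 0.8592 × (6371)² ≈ 34875378 km².

34875378 km²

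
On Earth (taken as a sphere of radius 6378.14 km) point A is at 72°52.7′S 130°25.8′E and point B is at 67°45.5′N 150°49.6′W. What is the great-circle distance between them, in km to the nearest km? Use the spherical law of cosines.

16657 km

Let φ₁ = -1.2720 rad, φ₂ = 1.1826 rad, and Δλ = 1.3743 rad.
cos c = sin φ₁ sin φ₂ + cos φ₁ cos φ₂ cos Δλ = (-0.9557)(0.9256) + (0.2944)(0.3785)(0.1952) = -0.86282,
so c = arccos(-0.86282) = 2.61162 rad.
Distance = R·c = 6378.14 × 2.6116 ≈ 16657 km.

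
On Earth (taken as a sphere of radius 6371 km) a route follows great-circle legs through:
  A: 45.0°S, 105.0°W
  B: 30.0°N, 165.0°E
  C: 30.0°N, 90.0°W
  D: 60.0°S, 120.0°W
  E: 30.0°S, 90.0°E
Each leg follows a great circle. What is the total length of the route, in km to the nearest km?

41976 km

Leg A→B: central angle 1.9322 rad, distance 12309.8 km.
Leg B→C: central angle 1.5149 rad, distance 9651.3 km.
Leg C→D: central angle 1.6288 rad, distance 10377.3 km.
Leg D→E: central angle 1.5128 rad, distance 9637.7 km.
Total: 12309.8 + 9651.3 + 10377.3 + 9637.7 ≈ 41976 km.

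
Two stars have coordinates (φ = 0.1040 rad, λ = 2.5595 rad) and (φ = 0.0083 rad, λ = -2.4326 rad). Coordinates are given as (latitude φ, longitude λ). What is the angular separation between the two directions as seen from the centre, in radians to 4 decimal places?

1.2918 rad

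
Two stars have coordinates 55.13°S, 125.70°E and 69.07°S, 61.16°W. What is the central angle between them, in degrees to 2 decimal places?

In radians: φ₁ = -0.9622, φ₂ = -1.2055, Δλ = 173.140° = 3.0219 rad.
cos c = sin φ₁ sin φ₂ + cos φ₁ cos φ₂ cos Δλ = (-0.8205)(-0.9340) + (0.5717)(0.3572)(-0.9928) = 0.56355,
so c = arccos(0.56355) = 0.97212 rad.
So the angular separation is 55.70°.

55.70°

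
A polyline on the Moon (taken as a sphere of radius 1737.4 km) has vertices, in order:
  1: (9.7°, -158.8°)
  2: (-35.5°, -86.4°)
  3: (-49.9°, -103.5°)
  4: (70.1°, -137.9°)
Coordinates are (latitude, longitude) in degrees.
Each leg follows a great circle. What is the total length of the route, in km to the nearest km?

6770 km

Leg 1→2: central angle 1.4255 rad, distance 2476.6 km.
Leg 2→3: central angle 0.3320 rad, distance 576.8 km.
Leg 3→4: central angle 2.1393 rad, distance 3716.8 km.
Total: 2476.6 + 576.8 + 3716.8 ≈ 6770 km.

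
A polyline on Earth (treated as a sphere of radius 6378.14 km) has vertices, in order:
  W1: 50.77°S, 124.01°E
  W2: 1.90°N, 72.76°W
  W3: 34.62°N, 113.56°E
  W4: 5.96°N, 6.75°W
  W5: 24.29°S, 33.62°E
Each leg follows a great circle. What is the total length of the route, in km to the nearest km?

48142 km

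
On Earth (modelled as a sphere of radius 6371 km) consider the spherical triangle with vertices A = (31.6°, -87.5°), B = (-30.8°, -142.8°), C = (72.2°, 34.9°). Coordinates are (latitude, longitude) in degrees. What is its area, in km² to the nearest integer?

Side lengths (central angles): a = 2.4187, b = 1.2032, c = 1.4221 rad; semiperimeter s = 2.5220.
By l'Huilier's theorem, tan(E/4) = √[tan(s/2) tan((s−a)/2) tan((s−b)/2) tan((s−c)/2)], giving spherical excess E = 1.0808 rad.
Area = E·R² = 1.0808 × (6371)² ≈ 43870584 km².

43870584 km²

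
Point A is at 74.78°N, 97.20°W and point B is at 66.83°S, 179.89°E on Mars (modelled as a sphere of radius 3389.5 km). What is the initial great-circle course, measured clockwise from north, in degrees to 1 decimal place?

233.6°

Δλ = -82.910° = -1.4471 rad.
y = sin Δλ · cos φ₂ = (-0.9924)(0.3935) = -0.3905
x = cos φ₁ sin φ₂ − sin φ₁ cos φ₂ cos Δλ = (0.2625)(-0.9193) − (0.9649)(0.3935)(0.1234) = -0.2882
θ = atan2(y, x) = -126.43°; adding 360° gives 233.6°.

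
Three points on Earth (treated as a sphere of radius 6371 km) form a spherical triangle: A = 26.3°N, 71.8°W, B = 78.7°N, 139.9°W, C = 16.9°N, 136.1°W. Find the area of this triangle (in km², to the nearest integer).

22880479 km²

Side lengths (central angles): a = 1.0791, b = 1.0463, c = 1.0472 rad; semiperimeter s = 1.5863.
By l'Huilier's theorem, tan(E/4) = √[tan(s/2) tan((s−a)/2) tan((s−b)/2) tan((s−c)/2)], giving spherical excess E = 0.5637 rad.
Area = E·R² = 0.5637 × (6371)² ≈ 22880479 km².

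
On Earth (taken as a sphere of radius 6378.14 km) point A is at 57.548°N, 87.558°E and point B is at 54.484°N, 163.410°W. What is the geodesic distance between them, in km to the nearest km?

6032 km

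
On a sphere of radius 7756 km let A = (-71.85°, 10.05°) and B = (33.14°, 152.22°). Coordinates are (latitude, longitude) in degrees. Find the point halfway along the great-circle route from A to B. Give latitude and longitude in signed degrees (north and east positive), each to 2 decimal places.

-33.00°, 134.31°

The central angle between A and B is δ = 2.3826 rad.
With f = 0.5, the slerp weights are sin((1−f)δ)/sin δ = 1.3496 and sin(fδ)/sin δ = 1.3496.
Weighted sum of the unit vectors: (1.3496)·(0.3067,0.0544,-0.9502) + (1.3496)·(-0.7408,0.3903,0.5467) = (-0.5859, 0.6001, -0.5447).
Converting back: φ = atan2(z, √(x²+y²)) = -33.00°, λ = atan2(y, x) = 134.31°.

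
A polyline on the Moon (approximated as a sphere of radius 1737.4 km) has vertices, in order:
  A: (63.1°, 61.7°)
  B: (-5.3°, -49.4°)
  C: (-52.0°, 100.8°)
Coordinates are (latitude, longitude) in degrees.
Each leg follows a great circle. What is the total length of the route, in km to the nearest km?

Leg A→B: central angle 1.8179 rad, distance 3158.3 km.
Leg B→C: central angle 2.0479 rad, distance 3558.0 km.
Total: 3158.3 + 3558.0 ≈ 6716 km.

6716 km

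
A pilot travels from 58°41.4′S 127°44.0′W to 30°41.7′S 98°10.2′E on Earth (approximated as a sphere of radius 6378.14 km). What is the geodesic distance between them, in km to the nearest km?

9218 km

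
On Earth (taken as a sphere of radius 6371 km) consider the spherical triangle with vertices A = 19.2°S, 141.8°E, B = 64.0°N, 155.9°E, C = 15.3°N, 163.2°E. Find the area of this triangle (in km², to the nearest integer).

9280394 km²

Side lengths (central angles): a = 0.8545, b = 0.7054, c = 1.4647 rad; semiperimeter s = 1.5123.
By l'Huilier's theorem, tan(E/4) = √[tan(s/2) tan((s−a)/2) tan((s−b)/2) tan((s−c)/2)], giving spherical excess E = 0.2286 rad.
Area = E·R² = 0.2286 × (6371)² ≈ 9280394 km².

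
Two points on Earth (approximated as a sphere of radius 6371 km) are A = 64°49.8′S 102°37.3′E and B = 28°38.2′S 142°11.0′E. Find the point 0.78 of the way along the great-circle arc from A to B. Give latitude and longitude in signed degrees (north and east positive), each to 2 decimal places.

-37.43°, 137.45°

Central angle δ = 0.7648 rad. Interpolating on the sphere with fraction f = 0.78:
P = [sin((1−f)δ)·A + sin(fδ)·B] / sin δ = 0.2419·A + 0.8114·B in Cartesian coordinates,
giving P = (-0.5850, 0.5370, -0.6077), i.e. latitude -37.43°, longitude 137.45°.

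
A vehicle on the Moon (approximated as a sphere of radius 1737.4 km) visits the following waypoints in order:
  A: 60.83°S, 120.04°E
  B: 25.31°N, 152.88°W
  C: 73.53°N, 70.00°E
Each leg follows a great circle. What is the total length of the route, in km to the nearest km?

Leg A→B: central angle 1.9293 rad, distance 3351.9 km.
Leg B→C: central angle 1.3468 rad, distance 2339.9 km.
Total: 3351.9 + 2339.9 ≈ 5692 km.

5692 km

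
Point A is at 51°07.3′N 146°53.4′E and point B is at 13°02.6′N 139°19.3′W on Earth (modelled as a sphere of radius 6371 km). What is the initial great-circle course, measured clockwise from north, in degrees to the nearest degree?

94°

With φ₁ = 0.8922, φ₂ = 0.2276, Δλ = 1.2878 rad, the forward-azimuth formula gives
θ = atan2( sin Δλ cos φ₂ , cos φ₁ sin φ₂ − sin φ₁ cos φ₂ cos Δλ ) = atan2(0.9355, -0.0701) = 94.28°.
So the initial bearing is 94°.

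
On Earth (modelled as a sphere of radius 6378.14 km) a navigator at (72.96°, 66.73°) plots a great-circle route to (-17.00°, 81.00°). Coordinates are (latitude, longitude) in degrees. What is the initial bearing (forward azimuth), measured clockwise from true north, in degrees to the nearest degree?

Δλ = 14.270° = 0.2491 rad.
y = sin Δλ · cos φ₂ = (0.2465)(0.9563) = 0.2357
x = cos φ₁ sin φ₂ − sin φ₁ cos φ₂ cos Δλ = (0.2930)(-0.2924) − (0.9561)(0.9563)(0.9691) = -0.9718
θ = atan2(y, x) = 166.37°, so the bearing is 166°.

166°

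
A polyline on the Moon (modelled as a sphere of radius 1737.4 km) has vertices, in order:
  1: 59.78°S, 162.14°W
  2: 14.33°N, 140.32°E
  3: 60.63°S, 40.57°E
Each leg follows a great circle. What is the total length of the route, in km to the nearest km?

Leg 1→2: central angle 1.5229 rad, distance 2645.9 km.
Leg 2→3: central angle 1.8715 rad, distance 3251.5 km.
Total: 2645.9 + 3251.5 ≈ 5897 km.

5897 km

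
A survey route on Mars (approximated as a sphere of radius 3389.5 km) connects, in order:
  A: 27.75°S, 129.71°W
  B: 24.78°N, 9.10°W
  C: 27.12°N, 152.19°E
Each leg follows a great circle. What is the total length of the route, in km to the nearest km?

14921 km

Leg A→B: central angle 2.2197 rad, distance 7523.6 km.
Leg B→C: central angle 2.1826 rad, distance 7397.9 km.
Total: 7523.6 + 7397.9 ≈ 14921 km.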